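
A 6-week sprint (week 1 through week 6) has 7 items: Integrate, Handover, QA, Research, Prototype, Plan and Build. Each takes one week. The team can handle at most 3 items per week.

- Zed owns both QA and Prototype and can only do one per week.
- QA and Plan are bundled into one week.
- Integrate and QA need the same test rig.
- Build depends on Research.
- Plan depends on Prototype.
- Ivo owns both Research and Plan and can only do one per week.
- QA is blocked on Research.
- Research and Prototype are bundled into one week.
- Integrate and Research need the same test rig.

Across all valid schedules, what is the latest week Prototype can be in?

Downstream work caps Prototype at week 5.
Prototype at week 5 is achievable: Handover -> week 1; QA -> week 6; Research -> week 5; Integrate -> week 1; Prototype -> week 5; Plan -> week 6; Build -> week 6.

week 5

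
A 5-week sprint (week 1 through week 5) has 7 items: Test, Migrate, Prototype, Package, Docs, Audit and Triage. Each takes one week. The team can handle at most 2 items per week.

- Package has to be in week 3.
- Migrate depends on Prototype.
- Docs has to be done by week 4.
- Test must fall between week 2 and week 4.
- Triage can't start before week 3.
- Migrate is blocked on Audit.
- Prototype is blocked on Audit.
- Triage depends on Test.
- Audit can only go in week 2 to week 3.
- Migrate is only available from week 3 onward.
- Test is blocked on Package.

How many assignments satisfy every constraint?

10

Splitting on Migrate: it can be week 4 (2), week 5 (8). Listing each branch's schedules as (Test, Prototype, Package, Docs, Audit, Triage) by week number:
Migrate=week 4: (4,3,3,1,2,5) (4,3,3,2,2,5) — 2.
Migrate=week 5: (4,3,3,1,2,5) (4,3,3,2,2,5) (4,3,3,4,2,5) (4,4,3,1,2,5) (4,4,3,1,3,5) (4,4,3,2,2,5) (4,4,3,2,3,5) (4,4,3,3,2,5) — 8.
Summing: 2 + 8 = 10.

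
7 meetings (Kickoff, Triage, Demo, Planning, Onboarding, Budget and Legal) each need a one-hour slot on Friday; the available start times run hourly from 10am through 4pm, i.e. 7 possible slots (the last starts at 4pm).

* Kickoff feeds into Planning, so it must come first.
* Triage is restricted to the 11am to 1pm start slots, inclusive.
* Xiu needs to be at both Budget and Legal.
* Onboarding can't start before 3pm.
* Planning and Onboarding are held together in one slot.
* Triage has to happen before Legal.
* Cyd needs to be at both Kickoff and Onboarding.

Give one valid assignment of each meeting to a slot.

Demo in 10am; Kickoff in 10am; Legal in 12pm; Budget in 10am; Planning in 3pm; Onboarding in 3pm; Triage in 11am

Checking: Triage(11am) before Legal(12pm); Kickoff(10am) before Planning(3pm); Kickoff(10am) != Onboarding(3pm); Budget(10am) != Legal(12pm); Planning = Onboarding = 3pm; Onboarding=3pm in [3pm,4pm]; Triage=11am in [11am,1pm].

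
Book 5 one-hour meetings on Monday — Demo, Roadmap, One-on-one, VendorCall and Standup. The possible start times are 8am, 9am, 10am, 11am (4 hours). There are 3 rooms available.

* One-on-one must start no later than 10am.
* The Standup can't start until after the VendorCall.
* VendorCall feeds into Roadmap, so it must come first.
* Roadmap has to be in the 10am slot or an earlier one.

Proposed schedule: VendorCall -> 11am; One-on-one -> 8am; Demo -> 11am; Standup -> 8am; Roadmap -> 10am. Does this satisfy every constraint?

Invalid. The Standup can't start until after the VendorCall.

Roadmap has to be in the 10am slot or an earlier one — holds.
One-on-one must start no later than 10am — holds.
There are 3 rooms available — holds.
VendorCall feeds into Roadmap, so it must come first — violated.
The Standup can't start until after the VendorCall — violated.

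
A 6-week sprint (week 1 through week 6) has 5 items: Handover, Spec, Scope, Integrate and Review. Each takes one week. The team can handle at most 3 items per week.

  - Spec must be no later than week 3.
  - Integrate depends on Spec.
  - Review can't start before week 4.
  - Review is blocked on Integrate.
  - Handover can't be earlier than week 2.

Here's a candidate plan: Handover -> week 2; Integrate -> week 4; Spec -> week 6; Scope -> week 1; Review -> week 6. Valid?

Integrate depends on Spec — violated.
Spec must be no later than week 3 — violated.
Review is blocked on Integrate — holds.
Review can't start before week 4 — holds.
Handover can't be earlier than week 2 — holds.
The team can handle at most 3 items per week — holds.

No — it violates: Spec must be no later than week 3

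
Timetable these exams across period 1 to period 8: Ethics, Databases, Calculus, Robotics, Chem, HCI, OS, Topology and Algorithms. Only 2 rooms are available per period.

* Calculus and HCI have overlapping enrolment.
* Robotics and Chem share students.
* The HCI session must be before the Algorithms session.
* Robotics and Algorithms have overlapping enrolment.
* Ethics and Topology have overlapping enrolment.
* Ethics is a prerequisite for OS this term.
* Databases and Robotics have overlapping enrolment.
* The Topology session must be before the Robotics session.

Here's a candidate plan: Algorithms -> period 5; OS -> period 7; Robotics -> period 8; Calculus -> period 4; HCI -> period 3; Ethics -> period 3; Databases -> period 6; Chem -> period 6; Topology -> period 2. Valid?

Yes

Ethics is a prerequisite for OS this term — holds.
Ethics and Topology have overlapping enrolment — holds.
The HCI session must be before the Algorithms session — holds.
Databases and Robotics have overlapping enrolment — holds.
Robotics and Chem share students — holds.
The Topology session must be before the Robotics session — holds.
Robotics and Algorithms have overlapping enrolment — holds.
Calculus and HCI have overlapping enrolment — holds.
Only 2 rooms are available per period — holds.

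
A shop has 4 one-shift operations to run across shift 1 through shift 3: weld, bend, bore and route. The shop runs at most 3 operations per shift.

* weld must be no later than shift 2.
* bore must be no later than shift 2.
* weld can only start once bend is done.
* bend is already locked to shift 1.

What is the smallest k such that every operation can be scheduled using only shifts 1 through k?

2 shifts

The precedence chain requires at least 2 distinct shifts.
With at most 3 per shift and 4 operations, at least 2 shifts are needed.
2 works (last occupied shift: shift 2): for example weld -> shift 2, bore -> shift 1, route -> shift 1, bend -> shift 1.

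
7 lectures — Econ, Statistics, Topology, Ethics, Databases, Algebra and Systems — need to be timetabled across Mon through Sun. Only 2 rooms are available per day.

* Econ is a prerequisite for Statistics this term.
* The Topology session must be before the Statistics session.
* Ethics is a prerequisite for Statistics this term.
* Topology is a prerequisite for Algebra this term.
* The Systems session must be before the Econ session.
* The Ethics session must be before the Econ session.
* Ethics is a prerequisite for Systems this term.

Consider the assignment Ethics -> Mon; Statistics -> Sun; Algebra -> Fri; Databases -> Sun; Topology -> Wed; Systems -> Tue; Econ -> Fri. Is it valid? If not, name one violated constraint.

Ethics is a prerequisite for Systems this term — holds.
The Systems session must be before the Econ session — holds.
Only 2 rooms are available per day — holds.
Topology is a prerequisite for Algebra this term — holds.
The Topology session must be before the Statistics session — holds.
The Ethics session must be before the Econ session — holds.
Econ is a prerequisite for Statistics this term — holds.
Ethics is a prerequisite for Statistics this term — holds.

Yes, all constraints hold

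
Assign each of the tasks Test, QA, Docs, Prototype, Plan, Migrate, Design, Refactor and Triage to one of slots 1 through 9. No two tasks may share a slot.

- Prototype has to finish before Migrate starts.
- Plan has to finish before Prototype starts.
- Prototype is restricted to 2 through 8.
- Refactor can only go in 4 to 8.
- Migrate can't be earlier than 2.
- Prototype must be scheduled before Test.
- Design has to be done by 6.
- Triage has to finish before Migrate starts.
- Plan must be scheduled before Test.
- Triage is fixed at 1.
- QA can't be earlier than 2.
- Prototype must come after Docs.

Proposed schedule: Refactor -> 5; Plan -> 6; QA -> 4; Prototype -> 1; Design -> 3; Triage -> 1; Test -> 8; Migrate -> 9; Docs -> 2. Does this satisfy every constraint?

No. Prototype is restricted to 2 through 8 is not satisfied.

Refactor can only go in 4 to 8 — holds.
No two tasks may share a slot — violated.
Prototype must be scheduled before Test — holds.
Migrate can't be earlier than 2 — holds.
Prototype is restricted to 2 through 8 — violated.
QA can't be earlier than 2 — holds.
Triage is fixed at 1 — holds.
Design has to be done by 6 — holds.
Triage has to finish before Migrate starts — holds.
Prototype has to finish before Migrate starts — holds.
Plan has to finish before Prototype starts — violated.
Prototype must come after Docs — violated.
Plan must be scheduled before Test — holds.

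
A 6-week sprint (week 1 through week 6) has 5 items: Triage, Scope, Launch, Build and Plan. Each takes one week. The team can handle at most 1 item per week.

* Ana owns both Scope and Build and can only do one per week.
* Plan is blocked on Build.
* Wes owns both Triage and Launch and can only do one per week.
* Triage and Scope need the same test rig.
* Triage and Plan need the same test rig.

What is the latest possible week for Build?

Downstream work caps Build at week 5.
Build at week 5 is achievable: Build=week 5, Plan=week 6, Triage=week 1, Scope=week 2, Launch=week 3.

week 5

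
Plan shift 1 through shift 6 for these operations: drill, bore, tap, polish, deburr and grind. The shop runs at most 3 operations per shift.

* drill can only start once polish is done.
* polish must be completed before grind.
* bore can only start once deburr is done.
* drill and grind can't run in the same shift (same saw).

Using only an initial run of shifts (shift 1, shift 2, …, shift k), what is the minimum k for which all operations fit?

The precedence chain requires at least 2 distinct shifts.
With at most 3 per shift and 6 operations, at least 2 shifts are needed.
Could 2 shifts be enough, i.e. nothing placed later than shift 2? No: grind must come after polish (at shift 1 or later) → {shift 2}; polish must come before grind (at shift 2 or earlier) → {shift 1}; drill must come after polish (at shift 1 or later) → {shift 2}; grind can't share with drill (shift 2) → nothing is left.
So 2 shifts is not enough.
3 works (last occupied shift: shift 3): for example polish=shift 1; bore=shift 2; tap=shift 1; drill=shift 2; deburr=shift 1; grind=shift 3.

3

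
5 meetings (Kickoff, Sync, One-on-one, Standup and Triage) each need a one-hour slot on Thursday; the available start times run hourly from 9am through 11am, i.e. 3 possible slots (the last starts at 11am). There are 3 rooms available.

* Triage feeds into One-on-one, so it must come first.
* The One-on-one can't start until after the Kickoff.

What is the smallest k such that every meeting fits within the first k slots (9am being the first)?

The precedence chain requires at least 2 distinct slots.
With at most 3 per slot and 5 meetings, at least 2 slots are needed.
2 works (last occupied slot: 10am): for example Standup -> 10am; Kickoff -> 9am; One-on-one -> 10am; Sync -> 9am; Triage -> 9am.

2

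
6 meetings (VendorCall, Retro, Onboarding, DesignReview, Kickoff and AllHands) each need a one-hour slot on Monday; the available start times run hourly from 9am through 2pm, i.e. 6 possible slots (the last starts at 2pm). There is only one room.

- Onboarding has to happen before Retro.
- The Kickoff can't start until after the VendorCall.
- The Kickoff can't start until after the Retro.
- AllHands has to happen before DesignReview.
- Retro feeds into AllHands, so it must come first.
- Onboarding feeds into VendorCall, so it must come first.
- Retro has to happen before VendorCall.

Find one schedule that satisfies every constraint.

DesignReview=2pm, Kickoff=12pm, VendorCall=11am, Retro=10am, AllHands=1pm, Onboarding=9am

Checking: AllHands(1pm) before DesignReview(2pm); Onboarding(9am) before Retro(10am); Onboarding(9am) before VendorCall(11am); Retro(10am) before AllHands(1pm); VendorCall(11am) before Kickoff(12pm); Retro(10am) before Kickoff(12pm); Retro(10am) before VendorCall(11am); max 1 per slot (cap 1).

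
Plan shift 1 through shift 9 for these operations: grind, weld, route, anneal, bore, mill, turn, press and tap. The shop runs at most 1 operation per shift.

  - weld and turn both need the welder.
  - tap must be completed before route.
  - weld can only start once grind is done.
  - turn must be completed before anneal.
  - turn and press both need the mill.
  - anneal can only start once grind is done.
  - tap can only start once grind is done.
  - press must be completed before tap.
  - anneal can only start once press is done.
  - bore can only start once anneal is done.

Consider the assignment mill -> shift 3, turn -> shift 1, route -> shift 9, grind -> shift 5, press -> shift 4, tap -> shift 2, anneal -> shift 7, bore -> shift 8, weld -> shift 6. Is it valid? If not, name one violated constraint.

turn and press both need the mill — holds.
anneal can only start once press is done — holds.
The shop runs at most 1 operation per shift — holds.
anneal can only start once grind is done — holds.
bore can only start once anneal is done — holds.
tap can only start once grind is done — violated.
weld can only start once grind is done — holds.
turn must be completed before anneal — holds.
press must be completed before tap — violated.
tap must be completed before route — holds.
weld and turn both need the welder — holds.

Invalid. tap can only start once grind is done.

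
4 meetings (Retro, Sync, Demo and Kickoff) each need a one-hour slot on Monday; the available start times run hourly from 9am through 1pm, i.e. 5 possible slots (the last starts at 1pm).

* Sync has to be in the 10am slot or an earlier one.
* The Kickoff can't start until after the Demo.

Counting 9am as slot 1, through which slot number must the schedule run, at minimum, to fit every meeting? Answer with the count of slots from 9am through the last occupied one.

2 slots

The precedence chain requires at least 2 distinct slots.
2 works (last occupied slot: 10am): for example Demo in 9am; Retro in 9am; Sync in 9am; Kickoff in 10am.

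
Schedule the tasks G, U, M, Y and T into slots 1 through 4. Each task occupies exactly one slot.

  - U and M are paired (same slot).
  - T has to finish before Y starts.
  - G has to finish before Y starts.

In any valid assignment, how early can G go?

1

Downstream work caps G at 3.
G at 1 is achievable: M in 1; G in 1; T in 1; Y in 2; U in 1.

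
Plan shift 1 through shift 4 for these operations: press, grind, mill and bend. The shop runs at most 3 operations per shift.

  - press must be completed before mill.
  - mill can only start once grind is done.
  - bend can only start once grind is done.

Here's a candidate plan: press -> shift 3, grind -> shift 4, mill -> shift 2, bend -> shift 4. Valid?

press must be completed before mill — violated.
bend can only start once grind is done — violated.
mill can only start once grind is done — violated.
The shop runs at most 3 operations per shift — holds.

No — it violates: mill can only start once grind is done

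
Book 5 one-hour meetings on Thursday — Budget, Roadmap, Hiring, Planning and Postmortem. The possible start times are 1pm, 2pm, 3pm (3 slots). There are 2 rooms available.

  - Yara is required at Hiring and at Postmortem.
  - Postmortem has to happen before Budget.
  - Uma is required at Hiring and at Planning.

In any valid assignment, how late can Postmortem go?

2pm

Downstream work caps Postmortem at 2pm.
Postmortem at 2pm is achievable: Budget -> 3pm, Roadmap -> 1pm, Postmortem -> 2pm, Planning -> 2pm, Hiring -> 1pm.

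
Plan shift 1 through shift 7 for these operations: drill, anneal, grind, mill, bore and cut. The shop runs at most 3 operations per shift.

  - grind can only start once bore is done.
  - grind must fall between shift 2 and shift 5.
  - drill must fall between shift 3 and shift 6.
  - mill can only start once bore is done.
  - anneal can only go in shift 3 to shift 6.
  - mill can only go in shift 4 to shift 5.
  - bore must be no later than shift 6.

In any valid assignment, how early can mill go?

shift 4

Mill is available from shift 4; mill's own window allows nothing later than shift 5.
mill at shift 4 is achievable: mill -> shift 4; anneal -> shift 3; bore -> shift 1; drill -> shift 3; cut -> shift 1; grind -> shift 2.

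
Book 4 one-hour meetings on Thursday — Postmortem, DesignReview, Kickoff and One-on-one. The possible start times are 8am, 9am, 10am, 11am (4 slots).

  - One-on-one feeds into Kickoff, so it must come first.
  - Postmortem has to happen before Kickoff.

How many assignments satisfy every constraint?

56

Splitting on Postmortem: it can be 8am (24), 9am (20), 10am (12). Listing each branch's schedules as (DesignReview, Kickoff, One-on-one):
Postmortem=8am: (8am,9am,8am) (8am,10am,8am) (8am,10am,9am) (8am,11am,8am) (8am,11am,9am) (8am,11am,10am) (9am,9am,8am) (9am,10am,8am) (9am,10am,9am) (9am,11am,8am) (9am,11am,9am) (9am,11am,10am) (10am,9am,8am) (10am,10am,8am) (10am,10am,9am) (10am,11am,8am) (10am,11am,9am) (10am,11am,10am) (11am,9am,8am) (11am,10am,8am) (11am,10am,9am) (11am,11am,8am) (11am,11am,9am) (11am,11am,10am) — 24.
Postmortem=9am: (8am,10am,8am) (8am,10am,9am) (8am,11am,8am) (8am,11am,9am) (8am,11am,10am) (9am,10am,8am) (9am,10am,9am) (9am,11am,8am) (9am,11am,9am) (9am,11am,10am) (10am,10am,8am) (10am,10am,9am) (10am,11am,8am) (10am,11am,9am) (10am,11am,10am) (11am,10am,8am) (11am,10am,9am) (11am,11am,8am) (11am,11am,9am) (11am,11am,10am) — 20.
Postmortem=10am: (8am,11am,8am) (8am,11am,9am) (8am,11am,10am) (9am,11am,8am) (9am,11am,9am) (9am,11am,10am) (10am,11am,8am) (10am,11am,9am) (10am,11am,10am) (11am,11am,8am) (11am,11am,9am) (11am,11am,10am) — 12.
Summing: 24 + 20 + 12 = 56.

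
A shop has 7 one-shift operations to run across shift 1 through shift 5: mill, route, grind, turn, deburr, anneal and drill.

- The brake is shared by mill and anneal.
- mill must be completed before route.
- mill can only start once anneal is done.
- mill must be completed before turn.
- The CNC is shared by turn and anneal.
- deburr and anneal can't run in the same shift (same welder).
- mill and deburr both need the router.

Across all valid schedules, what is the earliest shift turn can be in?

Precedence pushes turn to at least shift 3.
turn at shift 3 is achievable: turn -> shift 3; deburr -> shift 3; mill -> shift 2; anneal -> shift 1; route -> shift 3; grind -> shift 1; drill -> shift 1.

shift 3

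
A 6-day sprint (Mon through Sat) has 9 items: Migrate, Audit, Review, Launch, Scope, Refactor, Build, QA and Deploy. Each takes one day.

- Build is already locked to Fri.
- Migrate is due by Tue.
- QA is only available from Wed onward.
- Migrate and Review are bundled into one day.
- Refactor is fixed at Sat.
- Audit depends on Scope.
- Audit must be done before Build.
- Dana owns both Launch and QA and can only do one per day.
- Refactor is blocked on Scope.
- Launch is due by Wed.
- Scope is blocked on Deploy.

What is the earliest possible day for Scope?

Tue

Precedence pushes Scope to at least Tue; downstream work caps Scope at Wed.
Scope at Tue is achievable: Review -> Mon; Scope -> Tue; Deploy -> Mon; Migrate -> Mon; QA -> Wed; Build -> Fri; Launch -> Mon; Refactor -> Sat; Audit -> Wed.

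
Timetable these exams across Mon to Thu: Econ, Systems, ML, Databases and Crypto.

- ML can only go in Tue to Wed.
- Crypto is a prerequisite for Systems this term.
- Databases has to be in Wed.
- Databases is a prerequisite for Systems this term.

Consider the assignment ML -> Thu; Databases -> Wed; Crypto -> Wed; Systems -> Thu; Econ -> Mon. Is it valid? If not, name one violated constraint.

No. ML can only go in Tue to Wed is not satisfied.

Crypto is a prerequisite for Systems this term — holds.
Databases is a prerequisite for Systems this term — holds.
ML can only go in Tue to Wed — violated.
Databases has to be in Wed — holds.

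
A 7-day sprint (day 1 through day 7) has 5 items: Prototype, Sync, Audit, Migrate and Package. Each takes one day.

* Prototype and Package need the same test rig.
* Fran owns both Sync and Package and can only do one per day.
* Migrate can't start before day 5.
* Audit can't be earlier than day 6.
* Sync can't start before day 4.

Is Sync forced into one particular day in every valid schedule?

No

Sync can be day 4 (e.g. Sync -> day 4; Audit -> day 6; Package -> day 2; Migrate -> day 5; Prototype -> day 1) or day 5 (e.g. Audit in day 6, Package in day 2, Sync in day 5, Prototype in day 1, Migrate in day 5).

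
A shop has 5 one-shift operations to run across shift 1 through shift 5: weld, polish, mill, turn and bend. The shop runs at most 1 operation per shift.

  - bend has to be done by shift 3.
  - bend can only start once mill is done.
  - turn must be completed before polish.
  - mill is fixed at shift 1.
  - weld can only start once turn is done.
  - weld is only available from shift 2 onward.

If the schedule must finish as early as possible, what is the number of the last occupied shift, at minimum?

The precedence chain requires at least 2 distinct shifts.
With at most 1 per shift and 5 operations, at least 5 shifts are needed.
5 works (last occupied shift: shift 5): for example weld in shift 4; mill in shift 1; bend in shift 2; turn in shift 3; polish in shift 5.

shift 5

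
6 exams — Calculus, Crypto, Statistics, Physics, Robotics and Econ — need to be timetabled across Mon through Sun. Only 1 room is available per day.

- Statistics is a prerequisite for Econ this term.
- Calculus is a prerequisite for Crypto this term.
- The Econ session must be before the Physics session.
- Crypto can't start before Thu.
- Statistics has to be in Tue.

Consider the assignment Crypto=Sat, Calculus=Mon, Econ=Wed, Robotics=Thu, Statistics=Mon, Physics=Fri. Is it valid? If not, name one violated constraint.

No — it violates: Only 1 room is available per day

Only 1 room is available per day — violated.
The Econ session must be before the Physics session — holds.
Statistics has to be in Tue — violated.
Statistics is a prerequisite for Econ this term — holds.
Calculus is a prerequisite for Crypto this term — holds.
Crypto can't start before Thu — holds.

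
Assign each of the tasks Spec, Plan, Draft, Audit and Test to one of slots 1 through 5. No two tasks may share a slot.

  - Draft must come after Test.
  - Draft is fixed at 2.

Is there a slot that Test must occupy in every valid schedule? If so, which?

1

Downstream work caps Test at 1.
So Test is pinned to 1.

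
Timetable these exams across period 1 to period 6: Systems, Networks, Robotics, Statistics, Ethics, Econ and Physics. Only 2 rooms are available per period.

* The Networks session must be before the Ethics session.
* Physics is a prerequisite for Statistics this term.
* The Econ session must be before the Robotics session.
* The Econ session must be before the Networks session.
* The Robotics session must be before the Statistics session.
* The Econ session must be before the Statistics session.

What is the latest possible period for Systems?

Systems at period 6 is achievable: Robotics in period 2, Econ in period 1, Systems in period 6, Statistics in period 3, Networks in period 2, Physics in period 1, Ethics in period 3.

period 6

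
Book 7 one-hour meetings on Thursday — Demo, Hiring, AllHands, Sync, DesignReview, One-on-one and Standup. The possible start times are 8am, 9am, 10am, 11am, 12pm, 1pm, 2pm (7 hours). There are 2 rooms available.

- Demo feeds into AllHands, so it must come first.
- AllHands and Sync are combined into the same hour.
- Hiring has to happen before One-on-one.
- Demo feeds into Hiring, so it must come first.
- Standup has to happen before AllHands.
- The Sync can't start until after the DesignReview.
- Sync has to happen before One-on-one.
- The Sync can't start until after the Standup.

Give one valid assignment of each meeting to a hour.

Demo in 8am, Hiring in 9am, Sync in 10am, Standup in 8am, AllHands in 10am, DesignReview in 9am, One-on-one in 11am

Checking: Sync(10am) before One-on-one(11am); DesignReview(9am) before Sync(10am); Standup(8am) before AllHands(10am); Demo(8am) before Hiring(9am); Standup(8am) before Sync(10am); Hiring(9am) before One-on-one(11am); Demo(8am) before AllHands(10am); AllHands = Sync = 10am; max 2 per hour (cap 2).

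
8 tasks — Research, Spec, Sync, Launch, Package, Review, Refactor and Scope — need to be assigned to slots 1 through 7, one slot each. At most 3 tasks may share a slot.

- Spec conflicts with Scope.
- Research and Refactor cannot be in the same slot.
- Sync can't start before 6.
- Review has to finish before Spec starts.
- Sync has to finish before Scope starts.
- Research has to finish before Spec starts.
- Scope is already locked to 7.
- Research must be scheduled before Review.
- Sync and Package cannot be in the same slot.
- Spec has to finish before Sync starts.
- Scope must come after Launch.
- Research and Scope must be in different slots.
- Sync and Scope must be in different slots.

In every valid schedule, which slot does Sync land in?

6

Sync's window is 6–7.
Scope is fixed at 7, and Sync can't share a slot with Scope.
So Sync must be 6.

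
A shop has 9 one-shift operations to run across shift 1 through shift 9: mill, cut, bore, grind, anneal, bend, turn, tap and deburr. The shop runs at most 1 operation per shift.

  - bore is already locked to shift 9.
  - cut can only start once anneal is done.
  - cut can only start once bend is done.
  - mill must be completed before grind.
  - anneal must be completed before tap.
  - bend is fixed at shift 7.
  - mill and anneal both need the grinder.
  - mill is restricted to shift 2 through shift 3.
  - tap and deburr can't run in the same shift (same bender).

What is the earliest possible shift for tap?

shift 2

Precedence pushes tap to at least shift 2.
tap at shift 2 is achievable: cut in shift 8; bend in shift 7; anneal in shift 1; deburr in shift 6; mill in shift 3; tap in shift 2; bore in shift 9; turn in shift 5; grind in shift 4.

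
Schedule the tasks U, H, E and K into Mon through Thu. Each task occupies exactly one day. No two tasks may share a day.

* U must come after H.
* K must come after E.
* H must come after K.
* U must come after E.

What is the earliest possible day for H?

Precedence pushes H to at least Wed; downstream work caps H at Wed.
H at Wed is achievable: U=Thu; H=Wed; E=Mon; K=Tue.

Wed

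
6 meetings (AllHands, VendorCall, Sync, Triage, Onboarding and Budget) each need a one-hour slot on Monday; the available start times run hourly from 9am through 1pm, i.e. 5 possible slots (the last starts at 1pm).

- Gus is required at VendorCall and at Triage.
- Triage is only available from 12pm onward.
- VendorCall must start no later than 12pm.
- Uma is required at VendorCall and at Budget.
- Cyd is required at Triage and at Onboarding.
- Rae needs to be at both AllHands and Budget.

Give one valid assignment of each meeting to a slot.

Budget=10am; AllHands=9am; Onboarding=9am; Sync=9am; VendorCall=9am; Triage=12pm

Checking: Triage(12pm) != Onboarding(9am); VendorCall(9am) != Triage(12pm); VendorCall(9am) != Budget(10am); AllHands(9am) != Budget(10am); Triage=12pm in [12pm,1pm]; VendorCall=9am in [9am,12pm].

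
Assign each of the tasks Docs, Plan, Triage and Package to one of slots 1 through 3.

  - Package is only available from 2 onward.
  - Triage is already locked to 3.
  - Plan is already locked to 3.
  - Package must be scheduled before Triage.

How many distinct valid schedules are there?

Enumerating: Triage in 3; Package in 2; Docs in 1; Plan in 3 | Package=2; Plan=3; Docs=2; Triage=3 | Plan in 3; Triage in 3; Docs in 3; Package in 2.

3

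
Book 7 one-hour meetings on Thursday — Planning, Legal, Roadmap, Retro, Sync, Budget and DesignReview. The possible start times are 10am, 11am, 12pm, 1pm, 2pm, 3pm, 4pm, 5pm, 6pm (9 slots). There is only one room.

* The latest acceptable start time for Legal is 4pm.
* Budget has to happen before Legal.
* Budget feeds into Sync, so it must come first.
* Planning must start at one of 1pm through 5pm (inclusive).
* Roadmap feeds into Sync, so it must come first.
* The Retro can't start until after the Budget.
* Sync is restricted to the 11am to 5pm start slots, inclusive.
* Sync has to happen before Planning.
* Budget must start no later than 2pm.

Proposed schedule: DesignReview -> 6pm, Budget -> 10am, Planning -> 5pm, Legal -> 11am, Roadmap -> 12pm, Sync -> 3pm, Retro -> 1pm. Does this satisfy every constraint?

Roadmap feeds into Sync, so it must come first — holds.
There is only one room — holds.
Sync has to happen before Planning — holds.
The Retro can't start until after the Budget — holds.
Budget feeds into Sync, so it must come first — holds.
Budget must start no later than 2pm — holds.
Planning must start at one of 1pm through 5pm (inclusive) — holds.
Sync is restricted to the 11am to 5pm start slots, inclusive — holds.
Budget has to happen before Legal — holds.
The latest acceptable start time for Legal is 4pm — holds.

Valid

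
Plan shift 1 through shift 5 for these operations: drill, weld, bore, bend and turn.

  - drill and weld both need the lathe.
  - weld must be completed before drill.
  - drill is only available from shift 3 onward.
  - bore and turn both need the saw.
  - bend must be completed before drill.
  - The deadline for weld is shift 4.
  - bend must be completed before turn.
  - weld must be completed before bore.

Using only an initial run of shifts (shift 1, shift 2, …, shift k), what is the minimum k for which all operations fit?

3 shifts

The precedence chain requires at least 2 distinct shifts.
drill can't be placed before shift 3, so the schedule must run through at least shift 3.
3 works (last occupied shift: shift 3): for example drill in shift 3, bore in shift 2, weld in shift 1, turn in shift 3, bend in shift 1.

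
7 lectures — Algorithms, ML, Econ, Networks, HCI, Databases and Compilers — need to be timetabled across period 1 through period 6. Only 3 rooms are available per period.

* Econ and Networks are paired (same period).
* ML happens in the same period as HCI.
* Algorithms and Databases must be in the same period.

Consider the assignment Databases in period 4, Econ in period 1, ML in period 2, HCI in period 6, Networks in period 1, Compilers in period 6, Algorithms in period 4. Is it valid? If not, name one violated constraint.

Econ and Networks are paired (same period) — holds.
Only 3 rooms are available per period — holds.
ML happens in the same period as HCI — violated.
Algorithms and Databases must be in the same period — holds.

No. ML happens in the same period as HCI is not satisfied.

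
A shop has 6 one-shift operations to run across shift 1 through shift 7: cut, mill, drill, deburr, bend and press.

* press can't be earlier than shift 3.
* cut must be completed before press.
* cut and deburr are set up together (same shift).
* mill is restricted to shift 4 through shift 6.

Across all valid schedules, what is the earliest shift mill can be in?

Mill is available from shift 4; mill's own window allows nothing later than shift 6.
mill at shift 4 is achievable: press -> shift 3, drill -> shift 1, cut -> shift 1, mill -> shift 4, deburr -> shift 1, bend -> shift 1.

shift 4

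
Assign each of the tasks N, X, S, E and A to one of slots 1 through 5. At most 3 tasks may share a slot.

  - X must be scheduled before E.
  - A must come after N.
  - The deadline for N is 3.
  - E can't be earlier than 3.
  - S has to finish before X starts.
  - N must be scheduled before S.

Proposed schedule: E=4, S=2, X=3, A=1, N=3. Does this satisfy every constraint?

No. A must come after N is not satisfied.

S has to finish before X starts — holds.
E can't be earlier than 3 — holds.
A must come after N — violated.
X must be scheduled before E — holds.
At most 3 tasks may share a slot — holds.
N must be scheduled before S — violated.
The deadline for N is 3 — holds.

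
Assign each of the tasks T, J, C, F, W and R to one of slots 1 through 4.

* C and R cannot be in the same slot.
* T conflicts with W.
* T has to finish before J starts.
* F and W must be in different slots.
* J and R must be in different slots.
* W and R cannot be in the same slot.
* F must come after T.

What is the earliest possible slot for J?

2

Precedence pushes J to at least 2.
J at 2 is achievable: C -> 1; W -> 3; J -> 2; F -> 2; R -> 4; T -> 1.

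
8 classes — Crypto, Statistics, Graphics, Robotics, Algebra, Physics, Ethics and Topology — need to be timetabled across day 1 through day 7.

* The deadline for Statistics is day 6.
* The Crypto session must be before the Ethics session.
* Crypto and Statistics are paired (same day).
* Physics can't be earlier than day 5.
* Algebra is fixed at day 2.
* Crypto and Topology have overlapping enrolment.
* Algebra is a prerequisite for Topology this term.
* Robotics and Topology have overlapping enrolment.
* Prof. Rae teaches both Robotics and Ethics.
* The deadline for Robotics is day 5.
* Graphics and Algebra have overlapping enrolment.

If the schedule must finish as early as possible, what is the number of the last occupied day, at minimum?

day 5

The precedence chain requires at least 2 distinct days.
Physics can't be placed before day 5, so the schedule must run through at least day 5.
5 works (last occupied day: day 5): for example Statistics in day 1; Robotics in day 1; Graphics in day 1; Physics in day 5; Topology in day 3; Algebra in day 2; Ethics in day 2; Crypto in day 1.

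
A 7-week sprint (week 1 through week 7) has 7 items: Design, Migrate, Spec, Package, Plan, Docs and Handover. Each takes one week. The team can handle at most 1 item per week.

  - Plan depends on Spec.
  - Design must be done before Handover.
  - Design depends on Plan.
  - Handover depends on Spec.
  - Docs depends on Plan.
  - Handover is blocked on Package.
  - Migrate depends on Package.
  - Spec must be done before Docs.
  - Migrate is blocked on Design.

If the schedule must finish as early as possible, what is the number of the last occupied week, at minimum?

7

The precedence chain requires at least 4 distinct weeks.
With at most 1 per week and 7 tasks, at least 7 weeks are needed.
7 works (last occupied week: week 7): for example Spec in week 1; Plan in week 2; Design in week 3; Docs in week 7; Handover in week 5; Package in week 4; Migrate in week 6.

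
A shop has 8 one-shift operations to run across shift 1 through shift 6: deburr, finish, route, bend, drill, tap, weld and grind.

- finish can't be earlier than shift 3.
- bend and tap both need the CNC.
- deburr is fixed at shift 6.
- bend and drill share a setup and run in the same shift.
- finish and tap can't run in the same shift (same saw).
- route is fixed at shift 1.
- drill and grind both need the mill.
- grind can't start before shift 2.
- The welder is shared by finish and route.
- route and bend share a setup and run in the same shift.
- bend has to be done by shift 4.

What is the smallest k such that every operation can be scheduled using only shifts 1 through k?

6

deburr can't be placed before shift 6, so the schedule must run through at least shift 6.
6 works (last occupied shift: shift 6): for example bend -> shift 1; weld -> shift 1; tap -> shift 2; route -> shift 1; deburr -> shift 6; finish -> shift 3; drill -> shift 1; grind -> shift 2.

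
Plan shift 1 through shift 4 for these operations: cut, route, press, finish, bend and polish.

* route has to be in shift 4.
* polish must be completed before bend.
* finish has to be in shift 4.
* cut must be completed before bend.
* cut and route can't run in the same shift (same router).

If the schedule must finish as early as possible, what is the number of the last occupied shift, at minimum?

4

The precedence chain requires at least 2 distinct shifts.
route can't be placed before shift 4, so the schedule must run through at least shift 4.
4 works (last occupied shift: shift 4): for example press in shift 1, route in shift 4, cut in shift 1, bend in shift 2, polish in shift 1, finish in shift 4.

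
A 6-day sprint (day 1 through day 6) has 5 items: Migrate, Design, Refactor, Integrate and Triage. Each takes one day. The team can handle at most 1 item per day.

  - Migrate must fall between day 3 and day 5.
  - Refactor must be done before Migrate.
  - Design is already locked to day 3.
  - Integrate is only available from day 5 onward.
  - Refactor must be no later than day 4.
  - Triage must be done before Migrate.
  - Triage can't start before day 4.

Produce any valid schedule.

Triage -> day 4; Integrate -> day 6; Refactor -> day 1; Design -> day 3; Migrate -> day 5

Checking: Triage(day 4) before Migrate(day 5); Refactor(day 1) before Migrate(day 5); Integrate=day 6 in [day 5,day 6]; Migrate=day 5 in [day 3,day 5]; Refactor=day 1 in [day 1,day 4]; Triage=day 4 in [day 4,day 6]; Design=day 3 in [day 3,day 3]; max 1 per day (cap 1).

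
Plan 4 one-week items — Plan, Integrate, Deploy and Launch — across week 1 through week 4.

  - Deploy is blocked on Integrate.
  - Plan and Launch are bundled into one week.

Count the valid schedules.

24

Splitting on Plan: it can be week 1 (6), week 2 (6), week 3 (6), week 4 (6). Listing each branch's schedules as (Integrate, Deploy, Launch) by week number:
Plan=week 1: (1,2,1) (1,3,1) (1,4,1) (2,3,1) (2,4,1) (3,4,1) — 6.
Plan=week 2: (1,2,2) (1,3,2) (1,4,2) (2,3,2) (2,4,2) (3,4,2) — 6.
Plan=week 3: (1,2,3) (1,3,3) (1,4,3) (2,3,3) (2,4,3) (3,4,3) — 6.
Plan=week 4: (1,2,4) (1,3,4) (1,4,4) (2,3,4) (2,4,4) (3,4,4) — 6.
Summing: 6 + 6 + 6 + 6 = 24.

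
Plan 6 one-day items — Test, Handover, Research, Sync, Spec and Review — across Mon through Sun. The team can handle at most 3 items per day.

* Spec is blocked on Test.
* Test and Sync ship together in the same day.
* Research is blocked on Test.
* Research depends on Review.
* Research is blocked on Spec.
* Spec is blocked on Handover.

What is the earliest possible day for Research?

Wed

Precedence pushes Research to at least Wed.
Research at Wed is achievable: Review in Tue; Sync in Mon; Spec in Tue; Handover in Mon; Test in Mon; Research in Wed.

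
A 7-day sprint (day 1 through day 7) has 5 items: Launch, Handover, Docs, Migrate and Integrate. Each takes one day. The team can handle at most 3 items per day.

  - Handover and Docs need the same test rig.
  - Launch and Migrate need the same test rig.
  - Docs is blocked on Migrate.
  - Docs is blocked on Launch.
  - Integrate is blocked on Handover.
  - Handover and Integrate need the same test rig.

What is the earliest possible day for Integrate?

Precedence pushes Integrate to at least day 2.
Integrate at day 2 is achievable: Launch -> day 1, Integrate -> day 2, Handover -> day 1, Migrate -> day 2, Docs -> day 3.

day 2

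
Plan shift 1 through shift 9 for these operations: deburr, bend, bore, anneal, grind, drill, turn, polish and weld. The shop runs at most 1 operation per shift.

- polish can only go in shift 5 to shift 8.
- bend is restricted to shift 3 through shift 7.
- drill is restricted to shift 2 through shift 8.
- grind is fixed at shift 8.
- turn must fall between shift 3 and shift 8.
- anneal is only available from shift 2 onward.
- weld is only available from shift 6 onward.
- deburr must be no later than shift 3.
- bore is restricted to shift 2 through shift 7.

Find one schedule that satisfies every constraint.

deburr=shift 1, anneal=shift 9, polish=shift 5, drill=shift 7, bore=shift 2, weld=shift 6, bend=shift 3, grind=shift 8, turn=shift 4

Checking: anneal=shift 9 in [shift 2,shift 9]; drill=shift 7 in [shift 2,shift 8]; grind=shift 8 in [shift 8,shift 8]; polish=shift 5 in [shift 5,shift 8]; deburr=shift 1 in [shift 1,shift 3]; turn=shift 4 in [shift 3,shift 8]; weld=shift 6 in [shift 6,shift 9]; bore=shift 2 in [shift 2,shift 7]; bend=shift 3 in [shift 3,shift 7]; max 1 per shift (cap 1).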